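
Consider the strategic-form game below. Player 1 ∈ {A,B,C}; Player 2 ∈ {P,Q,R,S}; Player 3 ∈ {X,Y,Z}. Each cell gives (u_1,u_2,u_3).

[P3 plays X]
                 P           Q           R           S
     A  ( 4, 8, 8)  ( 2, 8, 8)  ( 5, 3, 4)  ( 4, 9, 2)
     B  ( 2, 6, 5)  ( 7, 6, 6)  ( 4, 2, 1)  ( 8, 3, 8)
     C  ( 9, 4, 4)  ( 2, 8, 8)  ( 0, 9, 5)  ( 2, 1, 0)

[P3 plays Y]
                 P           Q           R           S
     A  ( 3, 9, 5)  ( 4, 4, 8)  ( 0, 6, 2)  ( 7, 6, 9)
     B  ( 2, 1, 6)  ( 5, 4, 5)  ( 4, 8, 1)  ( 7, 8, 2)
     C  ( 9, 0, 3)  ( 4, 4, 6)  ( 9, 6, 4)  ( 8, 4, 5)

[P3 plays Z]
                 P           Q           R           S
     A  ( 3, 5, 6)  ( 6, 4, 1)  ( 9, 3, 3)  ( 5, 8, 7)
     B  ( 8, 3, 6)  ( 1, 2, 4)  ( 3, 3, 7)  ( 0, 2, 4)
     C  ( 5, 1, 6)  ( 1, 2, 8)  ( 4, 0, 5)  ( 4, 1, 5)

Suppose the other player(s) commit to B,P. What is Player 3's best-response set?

u_3(X vs B,P) = 5
u_3(Y vs B,P) = 6
u_3(Z vs B,P) = 6
max payoff 6 at {Y,Z}

P3 best: {Y,Z}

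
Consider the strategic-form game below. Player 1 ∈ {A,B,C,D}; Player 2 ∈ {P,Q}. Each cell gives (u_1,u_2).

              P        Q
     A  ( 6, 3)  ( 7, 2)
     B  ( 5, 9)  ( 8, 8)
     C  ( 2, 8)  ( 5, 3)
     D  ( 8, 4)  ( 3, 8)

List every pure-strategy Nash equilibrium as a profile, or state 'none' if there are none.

Equilibria: none

(A,P): not NE [P1→D gives 8>6]
(A,Q): not NE [P1→B gives 8>7; P2→P gives 3>2]
(B,P): not NE [P1→D gives 8>5]
(B,Q): not NE [P2→P gives 9>8]
(C,P): not NE [P1→D gives 8>2]
(C,Q): not NE [P1→B gives 8>5; P2→P gives 8>3]
(D,P): not NE [P2→Q gives 8>4]
(D,Q): not NE [P1→B gives 8>3]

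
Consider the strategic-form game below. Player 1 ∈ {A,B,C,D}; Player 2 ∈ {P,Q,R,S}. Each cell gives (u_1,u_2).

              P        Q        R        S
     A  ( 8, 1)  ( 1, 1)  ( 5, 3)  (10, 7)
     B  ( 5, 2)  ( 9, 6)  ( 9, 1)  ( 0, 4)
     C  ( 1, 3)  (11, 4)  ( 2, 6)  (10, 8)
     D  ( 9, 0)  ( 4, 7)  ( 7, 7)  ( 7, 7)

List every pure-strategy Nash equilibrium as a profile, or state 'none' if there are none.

(A,P): not NE [P1→D gives 9>8; P2→S gives 7>1]
(A,Q): not NE [P1→C gives 11>1; P2→S gives 7>1]
(A,R): not NE [P1→B gives 9>5; P2→S gives 7>3]
(A,S): NE
(B,P): not NE [P1→D gives 9>5; P2→Q gives 6>2]
(B,Q): not NE [P1→C gives 11>9]
(B,R): not NE [P2→Q gives 6>1]
(B,S): not NE [P1→C gives 10>0; P2→Q gives 6>4]
(C,P): not NE [P1→D gives 9>1; P2→S gives 8>3]
(C,Q): not NE [P2→S gives 8>4]
(C,R): not NE [P1→B gives 9>2; P2→S gives 8>6]
(C,S): NE
(D,P): not NE [P2→S gives 7>0]
(D,Q): not NE [P1→C gives 11>4]
(D,R): not NE [P1→B gives 9>7]
(D,S): not NE [P1→C gives 10>7]

Nash profiles: (A,S), (C,S)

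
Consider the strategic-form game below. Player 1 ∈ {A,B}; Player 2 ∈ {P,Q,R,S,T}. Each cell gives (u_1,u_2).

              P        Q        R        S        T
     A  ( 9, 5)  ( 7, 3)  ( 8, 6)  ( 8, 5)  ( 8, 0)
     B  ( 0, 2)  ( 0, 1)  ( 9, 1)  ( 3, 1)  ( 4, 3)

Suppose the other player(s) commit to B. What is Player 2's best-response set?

P2 best: {T}

u_2(P vs B) = 2
u_2(Q vs B) = 1
u_2(R vs B) = 1
u_2(S vs B) = 1
u_2(T vs B) = 3
max payoff 3 at {T}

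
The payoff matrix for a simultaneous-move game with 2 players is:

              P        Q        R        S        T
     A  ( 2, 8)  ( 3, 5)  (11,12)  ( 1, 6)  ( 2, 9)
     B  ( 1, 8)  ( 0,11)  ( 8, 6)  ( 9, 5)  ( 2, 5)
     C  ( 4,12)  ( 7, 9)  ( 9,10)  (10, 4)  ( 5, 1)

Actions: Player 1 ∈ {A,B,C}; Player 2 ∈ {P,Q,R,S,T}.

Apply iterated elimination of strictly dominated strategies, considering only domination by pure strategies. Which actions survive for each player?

Survivors P1:{A,C} P2:{P,R}

P1 drop B (C beats it: P:4>1 Q:7>0 R:9>8 S:10>9 T:5>2)
P2 drop Q (P beats it: A:8>5 C:12>9)
P2 drop S (P beats it: A:8>6 C:12>4)
P2 drop T (R beats it: A:12>9 C:10>1)
P1→{A,C} P2→{P,R}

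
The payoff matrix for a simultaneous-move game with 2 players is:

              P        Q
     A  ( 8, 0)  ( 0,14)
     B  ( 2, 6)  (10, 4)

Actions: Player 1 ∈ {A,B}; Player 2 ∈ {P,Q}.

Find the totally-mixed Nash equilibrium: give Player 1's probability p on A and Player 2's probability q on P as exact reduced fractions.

P1 mixes 1/8 on A; P2 mixes 5/8 on P

P1 indiff ⇒ q·8+(1-q)·0 = q·2+(1-q)·10 ⇒ q(6) = (1-q)(10) ⇒ q = 5/8
P2 indiff ⇒ p·0+(1-p)·6 = p·14+(1-p)·4 ⇒ p(-14) = (1-p)(-2) ⇒ p = 1/8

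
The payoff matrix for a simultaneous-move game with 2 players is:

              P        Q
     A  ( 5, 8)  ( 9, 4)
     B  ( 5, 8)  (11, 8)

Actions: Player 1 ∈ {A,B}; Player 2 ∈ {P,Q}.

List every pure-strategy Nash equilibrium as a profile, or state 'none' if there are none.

(A,P): NE
(A,Q): not NE [P1→B gives 11>9; P2→P gives 8>4]
(B,P): NE
(B,Q): NE

NE set: (A,P), (B,P), (B,Q)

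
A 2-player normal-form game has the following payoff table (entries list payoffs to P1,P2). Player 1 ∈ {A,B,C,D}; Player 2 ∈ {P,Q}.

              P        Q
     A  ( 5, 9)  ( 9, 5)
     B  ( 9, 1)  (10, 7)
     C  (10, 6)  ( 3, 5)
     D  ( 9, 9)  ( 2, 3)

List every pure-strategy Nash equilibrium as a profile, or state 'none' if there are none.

(A,P): not NE [P1→C gives 10>5]
(A,Q): not NE [P1→B gives 10>9; P2→P gives 9>5]
(B,P): not NE [P1→C gives 10>9; P2→Q gives 7>1]
(B,Q): NE
(C,P): NE
(C,Q): not NE [P1→B gives 10>3; P2→P gives 6>5]
(D,P): not NE [P1→C gives 10>9]
(D,Q): not NE [P1→B gives 10>2; P2→P gives 9>3]

NE set: (B,Q), (C,P)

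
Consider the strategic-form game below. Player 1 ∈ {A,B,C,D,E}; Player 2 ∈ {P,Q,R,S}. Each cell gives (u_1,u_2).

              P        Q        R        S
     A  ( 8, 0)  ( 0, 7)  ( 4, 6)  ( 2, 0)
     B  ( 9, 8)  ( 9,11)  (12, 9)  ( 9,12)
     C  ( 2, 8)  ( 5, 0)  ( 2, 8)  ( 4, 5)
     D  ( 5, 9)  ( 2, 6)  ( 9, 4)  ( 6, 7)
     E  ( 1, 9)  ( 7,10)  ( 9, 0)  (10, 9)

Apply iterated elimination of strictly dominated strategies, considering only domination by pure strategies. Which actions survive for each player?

P1 drop A (B beats it: P:9>8 Q:9>0 R:12>4 S:9>2)
P1 drop C (B beats it: P:9>2 Q:9>5 R:12>2 S:9>4)
P1 drop D (B beats it: P:9>5 Q:9>2 R:12>9 S:9>6)
P2 drop P (Q beats it: B:11>8 E:10>9)
P2 drop R (Q beats it: B:11>9 E:10>0)
P1→{B,E} P2→{Q,S}

IESDS → P1:{B,E} P2:{Q,S}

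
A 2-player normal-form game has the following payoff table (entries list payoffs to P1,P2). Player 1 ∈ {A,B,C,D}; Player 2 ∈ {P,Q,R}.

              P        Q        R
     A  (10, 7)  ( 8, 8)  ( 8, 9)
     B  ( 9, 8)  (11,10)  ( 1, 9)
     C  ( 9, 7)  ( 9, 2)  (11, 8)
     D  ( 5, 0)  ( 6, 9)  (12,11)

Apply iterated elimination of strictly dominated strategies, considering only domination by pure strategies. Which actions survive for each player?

P2 drop P (R beats it: A:9>7 B:9>8 C:8>7 D:11>0)
P1 drop A (C beats it: Q:9>8 R:11>8)
P1→{B,C,D} P2→{Q,R}

IESDS → P1:{B,C,D} P2:{Q,R}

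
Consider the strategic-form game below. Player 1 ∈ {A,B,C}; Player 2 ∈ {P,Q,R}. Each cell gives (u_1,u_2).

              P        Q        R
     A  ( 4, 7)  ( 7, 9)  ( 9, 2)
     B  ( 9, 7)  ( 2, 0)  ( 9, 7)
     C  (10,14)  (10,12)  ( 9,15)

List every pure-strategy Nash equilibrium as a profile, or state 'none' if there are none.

(A,P): not NE [P1→C gives 10>4; P2→Q gives 9>7]
(A,Q): not NE [P1→C gives 10>7]
(A,R): not NE [P2→Q gives 9>2]
(B,P): not NE [P1→C gives 10>9]
(B,Q): not NE [P1→C gives 10>2; P2→R gives 7>0]
(B,R): NE
(C,P): not NE [P2→R gives 15>14]
(C,Q): not NE [P2→R gives 15>12]
(C,R): NE

PSNE = {(B,R), (C,R)}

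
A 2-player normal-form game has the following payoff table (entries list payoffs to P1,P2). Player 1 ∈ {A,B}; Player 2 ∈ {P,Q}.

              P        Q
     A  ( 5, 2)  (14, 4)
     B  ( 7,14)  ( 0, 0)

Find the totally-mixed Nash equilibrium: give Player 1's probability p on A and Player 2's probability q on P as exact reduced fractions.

P1 mixes 7/8 on A; P2 mixes 7/8 on P

P1 indiff ⇒ q·5+(1-q)·14 = q·7+(1-q)·0 ⇒ q(-2) = (1-q)(-14) ⇒ q = 7/8
P2 indiff ⇒ p·2+(1-p)·14 = p·4+(1-p)·0 ⇒ p(-2) = (1-p)(-14) ⇒ p = 7/8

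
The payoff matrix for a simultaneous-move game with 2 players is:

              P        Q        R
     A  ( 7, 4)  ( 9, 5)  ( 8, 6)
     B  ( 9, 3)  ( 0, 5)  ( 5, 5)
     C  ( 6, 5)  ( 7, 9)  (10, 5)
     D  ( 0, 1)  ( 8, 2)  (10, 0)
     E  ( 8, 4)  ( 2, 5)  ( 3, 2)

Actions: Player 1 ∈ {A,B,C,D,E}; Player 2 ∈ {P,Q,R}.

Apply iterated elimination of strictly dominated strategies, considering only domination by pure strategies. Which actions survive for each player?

IESDS → P1:{A,C,D} P2:{Q,R}

P2 drop P (Q beats it: A:5>4 B:5>3 C:9>5 D:2>1 E:5>4)
P1 drop B (A beats it: Q:9>0 R:8>5)
P1 drop E (A beats it: Q:9>2 R:8>3)
P1→{A,C,D} P2→{Q,R}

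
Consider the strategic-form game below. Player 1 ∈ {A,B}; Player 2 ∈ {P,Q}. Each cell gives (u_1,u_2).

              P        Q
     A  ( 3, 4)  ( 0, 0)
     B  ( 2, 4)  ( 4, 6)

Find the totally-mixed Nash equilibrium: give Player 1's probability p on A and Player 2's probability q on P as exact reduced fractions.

P1 indiff ⇒ q·3+(1-q)·0 = q·2+(1-q)·4 ⇒ q(1) = (1-q)(4) ⇒ q = 4/5
P2 indiff ⇒ p·4+(1-p)·4 = p·0+(1-p)·6 ⇒ p(4) = (1-p)(2) ⇒ p = 1/3

p=1/3, q=4/5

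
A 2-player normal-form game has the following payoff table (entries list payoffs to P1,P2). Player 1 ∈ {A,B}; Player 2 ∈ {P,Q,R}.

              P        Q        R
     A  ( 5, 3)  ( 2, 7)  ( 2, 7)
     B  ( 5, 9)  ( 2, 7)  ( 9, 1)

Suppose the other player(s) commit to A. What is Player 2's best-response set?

u_2(P vs A) = 3
u_2(Q vs A) = 7
u_2(R vs A) = 7
max payoff 7 at {Q,R}

P2 best: {Q,R}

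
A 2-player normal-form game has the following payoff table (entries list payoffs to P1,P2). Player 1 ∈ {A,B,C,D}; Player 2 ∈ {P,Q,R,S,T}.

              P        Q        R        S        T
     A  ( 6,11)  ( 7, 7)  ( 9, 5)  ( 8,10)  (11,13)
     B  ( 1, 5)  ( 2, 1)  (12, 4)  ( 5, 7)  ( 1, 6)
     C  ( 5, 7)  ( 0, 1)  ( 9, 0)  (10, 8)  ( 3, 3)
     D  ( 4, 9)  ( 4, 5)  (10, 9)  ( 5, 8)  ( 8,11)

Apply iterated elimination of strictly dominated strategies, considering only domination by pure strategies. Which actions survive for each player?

IESDS → P1:{A,C} P2:{P,S,T}

P2 drop Q (P beats it: A:11>7 B:5>1 C:7>1 D:9>5)
P2 drop R (T beats it: A:13>5 B:6>4 C:3>0 D:11>9)
P1 drop B (A beats it: P:6>1 S:8>5 T:11>1)
P1 drop D (A beats it: P:6>4 S:8>5 T:11>8)
P1→{A,C} P2→{P,S,T}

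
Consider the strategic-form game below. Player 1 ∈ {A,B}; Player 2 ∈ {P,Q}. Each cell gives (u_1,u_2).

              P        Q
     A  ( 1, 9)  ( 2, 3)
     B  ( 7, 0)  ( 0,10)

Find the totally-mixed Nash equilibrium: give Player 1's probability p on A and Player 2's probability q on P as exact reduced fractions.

(p,q) = (5/8, 1/4)

P1 indiff ⇒ q·1+(1-q)·2 = q·7+(1-q)·0 ⇒ q(-6) = (1-q)(-2) ⇒ q = 1/4
P2 indiff ⇒ p·9+(1-p)·0 = p·3+(1-p)·10 ⇒ p(6) = (1-p)(10) ⇒ p = 5/8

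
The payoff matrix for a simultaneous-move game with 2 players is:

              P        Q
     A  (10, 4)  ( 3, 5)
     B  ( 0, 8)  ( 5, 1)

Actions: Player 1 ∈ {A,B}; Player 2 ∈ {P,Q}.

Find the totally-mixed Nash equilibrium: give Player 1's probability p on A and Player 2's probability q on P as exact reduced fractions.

P1 indiff ⇒ q·10+(1-q)·3 = q·0+(1-q)·5 ⇒ q(10) = (1-q)(2) ⇒ q = 1/6
P2 indiff ⇒ p·4+(1-p)·8 = p·5+(1-p)·1 ⇒ p(-1) = (1-p)(-7) ⇒ p = 7/8

p=7/8, q=1/6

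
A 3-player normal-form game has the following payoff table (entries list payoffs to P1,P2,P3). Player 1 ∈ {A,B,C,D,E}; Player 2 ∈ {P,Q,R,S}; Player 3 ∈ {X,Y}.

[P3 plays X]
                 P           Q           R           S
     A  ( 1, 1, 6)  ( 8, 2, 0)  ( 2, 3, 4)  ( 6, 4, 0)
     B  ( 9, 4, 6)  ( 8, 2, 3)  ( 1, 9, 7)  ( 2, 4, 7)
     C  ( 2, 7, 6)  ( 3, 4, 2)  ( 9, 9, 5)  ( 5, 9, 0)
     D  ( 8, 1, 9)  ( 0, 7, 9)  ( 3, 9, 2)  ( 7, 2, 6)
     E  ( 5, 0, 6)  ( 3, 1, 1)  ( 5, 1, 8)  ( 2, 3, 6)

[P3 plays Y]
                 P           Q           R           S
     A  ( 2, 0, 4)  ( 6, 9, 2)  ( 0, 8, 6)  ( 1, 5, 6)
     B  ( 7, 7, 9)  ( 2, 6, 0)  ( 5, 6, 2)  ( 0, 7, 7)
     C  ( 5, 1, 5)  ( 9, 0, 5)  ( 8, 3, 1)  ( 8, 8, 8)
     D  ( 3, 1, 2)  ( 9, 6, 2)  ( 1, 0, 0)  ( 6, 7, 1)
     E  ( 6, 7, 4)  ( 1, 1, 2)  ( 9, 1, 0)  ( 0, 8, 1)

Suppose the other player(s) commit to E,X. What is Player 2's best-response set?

BR_2 = {S}

u_2(P vs E,X) = 0
u_2(Q vs E,X) = 1
u_2(R vs E,X) = 1
u_2(S vs E,X) = 3
max payoff 3 at {S}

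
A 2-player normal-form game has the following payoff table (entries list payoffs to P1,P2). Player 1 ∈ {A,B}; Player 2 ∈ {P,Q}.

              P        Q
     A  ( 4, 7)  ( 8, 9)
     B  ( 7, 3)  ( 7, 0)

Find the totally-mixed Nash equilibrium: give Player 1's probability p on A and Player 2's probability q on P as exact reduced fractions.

P1 indiff ⇒ q·4+(1-q)·8 = q·7+(1-q)·7 ⇒ q(-3) = (1-q)(-1) ⇒ q = 1/4
P2 indiff ⇒ p·7+(1-p)·3 = p·9+(1-p)·0 ⇒ p(-2) = (1-p)(-3) ⇒ p = 3/5

p=3/5, q=1/4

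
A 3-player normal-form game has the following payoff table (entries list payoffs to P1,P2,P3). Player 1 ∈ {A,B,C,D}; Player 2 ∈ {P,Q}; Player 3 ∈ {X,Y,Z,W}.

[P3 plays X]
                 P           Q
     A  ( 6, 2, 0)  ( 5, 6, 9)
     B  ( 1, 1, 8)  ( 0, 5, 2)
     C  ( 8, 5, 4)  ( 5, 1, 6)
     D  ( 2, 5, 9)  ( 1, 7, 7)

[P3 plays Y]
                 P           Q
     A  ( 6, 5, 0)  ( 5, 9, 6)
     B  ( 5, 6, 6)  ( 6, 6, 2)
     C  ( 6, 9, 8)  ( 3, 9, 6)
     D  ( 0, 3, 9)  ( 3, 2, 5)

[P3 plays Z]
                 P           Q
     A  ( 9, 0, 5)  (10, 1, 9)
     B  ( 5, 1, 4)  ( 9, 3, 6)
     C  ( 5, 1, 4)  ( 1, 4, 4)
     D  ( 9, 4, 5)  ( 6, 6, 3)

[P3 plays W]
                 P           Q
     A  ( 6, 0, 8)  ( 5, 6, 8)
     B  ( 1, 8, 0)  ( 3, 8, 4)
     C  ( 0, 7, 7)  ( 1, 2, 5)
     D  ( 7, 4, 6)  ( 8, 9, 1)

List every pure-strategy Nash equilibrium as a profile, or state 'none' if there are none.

NE set: (A,Q,X), (A,Q,Z), (C,P,Y)

(A,P,X): not NE [P1→C gives 8>6; P2→Q gives 6>2; P3→W gives 8>0]
(A,P,Y): not NE [P2→Q gives 9>5; P3→W gives 8>0]
(A,P,Z): not NE [P2→Q gives 1>0; P3→W gives 8>5]
(A,P,W): not NE [P1→D gives 7>6; P2→Q gives 6>0]
(A,Q,X): NE
(A,Q,Y): not NE [P1→B gives 6>5; P3→Z gives 9>6]
(A,Q,Z): NE
(A,Q,W): not NE [P1→D gives 8>5; P3→Z gives 9>8]
(B,P,X): not NE [P1→C gives 8>1; P2→Q gives 5>1]
(B,P,Y): not NE [P1→C gives 6>5; P3→X gives 8>6]
(B,P,Z): not NE [P1→D gives 9>5; P2→Q gives 3>1; P3→X gives 8>4]
(B,P,W): not NE [P1→D gives 7>1; P3→X gives 8>0]
(B,Q,X): not NE [P1→C gives 5>0; P3→Z gives 6>2]
(B,Q,Y): not NE [P3→Z gives 6>2]
(B,Q,Z): not NE [P1→A gives 10>9]
(B,Q,W): not NE [P1→D gives 8>3; P3→Z gives 6>4]
(C,P,X): not NE [P3→Y gives 8>4]
(C,P,Y): NE
(C,P,Z): not NE [P1→D gives 9>5; P2→Q gives 4>1; P3→Y gives 8>4]
(C,P,W): not NE [P1→D gives 7>0; P3→Y gives 8>7]
(C,Q,X): not NE [P2→P gives 5>1]
(C,Q,Y): not NE [P1→B gives 6>3]
(C,Q,Z): not NE [P1→A gives 10>1; P3→Y gives 6>4]
(C,Q,W): not NE [P1→D gives 8>1; P2→P gives 7>2; P3→Y gives 6>5]
(D,P,X): not NE [P1→C gives 8>2; P2→Q gives 7>5]
(D,P,Y): not NE [P1→C gives 6>0]
(D,P,Z): not NE [P2→Q gives 6>4; P3→Y gives 9>5]
(D,P,W): not NE [P2→Q gives 9>4; P3→Y gives 9>6]
(D,Q,X): not NE [P1→C gives 5>1]
(D,Q,Y): not NE [P1→B gives 6>3; P2→P gives 3>2; P3→X gives 7>5]
(D,Q,Z): not NE [P1→A gives 10>6; P3→X gives 7>3]
(D,Q,W): not NE [P3→X gives 7>1]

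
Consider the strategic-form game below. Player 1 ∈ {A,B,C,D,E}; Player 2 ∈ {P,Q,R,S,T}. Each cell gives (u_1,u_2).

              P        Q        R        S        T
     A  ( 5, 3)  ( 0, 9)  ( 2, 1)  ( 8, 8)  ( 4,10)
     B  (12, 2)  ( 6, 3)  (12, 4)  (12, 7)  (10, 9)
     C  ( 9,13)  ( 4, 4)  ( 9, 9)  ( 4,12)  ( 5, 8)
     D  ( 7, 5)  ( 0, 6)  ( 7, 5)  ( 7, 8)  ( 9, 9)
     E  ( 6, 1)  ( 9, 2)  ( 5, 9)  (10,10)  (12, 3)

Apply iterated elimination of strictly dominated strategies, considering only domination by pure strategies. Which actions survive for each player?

P1 drop A (B beats it: P:12>5 Q:6>0 R:12>2 S:12>8 T:10>4)
P1 drop C (B beats it: P:12>9 Q:6>4 R:12>9 S:12>4 T:10>5)
P1 drop D (B beats it: P:12>7 Q:6>0 R:12>7 S:12>7 T:10>9)
P2 drop P (Q beats it: B:3>2 E:2>1)
P2 drop Q (R beats it: B:4>3 E:9>2)
P2 drop R (S beats it: B:7>4 E:10>9)
P1→{B,E} P2→{S,T}

Survivors P1:{B,E} P2:{S,T}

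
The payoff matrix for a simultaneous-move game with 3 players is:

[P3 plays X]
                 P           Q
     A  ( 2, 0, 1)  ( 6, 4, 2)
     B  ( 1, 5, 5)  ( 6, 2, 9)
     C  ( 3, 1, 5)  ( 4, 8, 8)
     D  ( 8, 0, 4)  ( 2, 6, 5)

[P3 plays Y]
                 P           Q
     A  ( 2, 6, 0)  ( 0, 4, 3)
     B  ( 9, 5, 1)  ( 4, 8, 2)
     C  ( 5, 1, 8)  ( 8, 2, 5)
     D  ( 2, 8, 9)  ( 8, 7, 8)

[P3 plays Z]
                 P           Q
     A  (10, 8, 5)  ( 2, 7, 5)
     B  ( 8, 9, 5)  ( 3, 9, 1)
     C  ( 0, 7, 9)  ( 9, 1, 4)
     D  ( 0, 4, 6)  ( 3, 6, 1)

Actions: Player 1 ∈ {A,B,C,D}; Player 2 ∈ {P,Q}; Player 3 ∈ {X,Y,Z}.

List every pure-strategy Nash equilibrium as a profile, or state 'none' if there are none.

Nash profiles: (A,P,Z)

(A,P,X): not NE [P1→D gives 8>2; P2→Q gives 4>0; P3→Z gives 5>1]
(A,P,Y): not NE [P1→B gives 9>2; P3→Z gives 5>0]
(A,P,Z): NE
(A,Q,X): not NE [P3→Z gives 5>2]
(A,Q,Y): not NE [P1→D gives 8>0; P2→P gives 6>4; P3→Z gives 5>3]
(A,Q,Z): not NE [P1→C gives 9>2; P2→P gives 8>7]
(B,P,X): not NE [P1→D gives 8>1]
(B,P,Y): not NE [P2→Q gives 8>5; P3→Z gives 5>1]
(B,P,Z): not NE [P1→A gives 10>8]
(B,Q,X): not NE [P2→P gives 5>2]
(B,Q,Y): not NE [P1→D gives 8>4; P3→X gives 9>2]
(B,Q,Z): not NE [P1→C gives 9>3; P3→X gives 9>1]
(C,P,X): not NE [P1→D gives 8>3; P2→Q gives 8>1; P3→Z gives 9>5]
(C,P,Y): not NE [P1→B gives 9>5; P2→Q gives 2>1; P3→Z gives 9>8]
(C,P,Z): not NE [P1→A gives 10>0]
(C,Q,X): not NE [P1→B gives 6>4]
(C,Q,Y): not NE [P3→X gives 8>5]
(C,Q,Z): not NE [P2→P gives 7>1; P3→X gives 8>4]
(D,P,X): not NE [P2→Q gives 6>0; P3→Y gives 9>4]
(D,P,Y): not NE [P1→B gives 9>2]
(D,P,Z): not NE [P1→A gives 10>0; P2→Q gives 6>4; P3→Y gives 9>6]
(D,Q,X): not NE [P1→B gives 6>2; P3→Y gives 8>5]
(D,Q,Y): not NE [P2→P gives 8>7]
(D,Q,Z): not NE [P1→C gives 9>3; P3→Y gives 8>1]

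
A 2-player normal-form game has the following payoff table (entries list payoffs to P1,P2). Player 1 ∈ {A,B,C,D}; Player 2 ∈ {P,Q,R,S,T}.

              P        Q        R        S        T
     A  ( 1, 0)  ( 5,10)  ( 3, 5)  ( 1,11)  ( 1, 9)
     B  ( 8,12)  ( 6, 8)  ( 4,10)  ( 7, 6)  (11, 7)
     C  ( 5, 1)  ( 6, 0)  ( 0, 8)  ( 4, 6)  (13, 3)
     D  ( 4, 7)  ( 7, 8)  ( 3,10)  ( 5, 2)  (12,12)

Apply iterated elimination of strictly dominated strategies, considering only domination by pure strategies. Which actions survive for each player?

Remaining: P1:{B,C,D} P2:{P,R,T}

P1 drop A (B beats it: P:8>1 Q:6>5 R:4>3 S:7>1 T:11>1)
P2 drop Q (R beats it: B:10>8 C:8>0 D:10>8)
P2 drop S (R beats it: B:10>6 C:8>6 D:10>2)
P1→{B,C,D} P2→{P,R,T}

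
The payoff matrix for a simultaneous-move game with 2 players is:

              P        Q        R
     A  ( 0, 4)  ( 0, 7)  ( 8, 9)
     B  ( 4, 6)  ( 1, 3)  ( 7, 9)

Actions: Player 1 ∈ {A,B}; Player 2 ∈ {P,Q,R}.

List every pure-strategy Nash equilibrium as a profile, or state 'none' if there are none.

PSNE = {(A,R)}

(A,P): not NE [P1→B gives 4>0; P2→R gives 9>4]
(A,Q): not NE [P1→B gives 1>0; P2→R gives 9>7]
(A,R): NE
(B,P): not NE [P2→R gives 9>6]
(B,Q): not NE [P2→R gives 9>3]
(B,R): not NE [P1→A gives 8>7]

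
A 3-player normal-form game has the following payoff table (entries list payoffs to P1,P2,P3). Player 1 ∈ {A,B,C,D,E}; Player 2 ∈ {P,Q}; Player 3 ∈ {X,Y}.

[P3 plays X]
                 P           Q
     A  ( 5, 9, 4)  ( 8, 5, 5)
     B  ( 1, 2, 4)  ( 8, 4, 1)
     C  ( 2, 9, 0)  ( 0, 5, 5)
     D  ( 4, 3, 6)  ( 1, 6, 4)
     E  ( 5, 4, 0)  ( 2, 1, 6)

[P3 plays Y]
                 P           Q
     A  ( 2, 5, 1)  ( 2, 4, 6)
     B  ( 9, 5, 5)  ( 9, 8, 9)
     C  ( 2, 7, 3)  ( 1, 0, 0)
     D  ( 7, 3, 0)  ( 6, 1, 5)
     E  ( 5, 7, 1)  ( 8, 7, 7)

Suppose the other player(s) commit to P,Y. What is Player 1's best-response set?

BR_1 = {B}

u_1(A vs P,Y) = 2
u_1(B vs P,Y) = 9
u_1(C vs P,Y) = 2
u_1(D vs P,Y) = 7
u_1(E vs P,Y) = 5
max payoff 9 at {B}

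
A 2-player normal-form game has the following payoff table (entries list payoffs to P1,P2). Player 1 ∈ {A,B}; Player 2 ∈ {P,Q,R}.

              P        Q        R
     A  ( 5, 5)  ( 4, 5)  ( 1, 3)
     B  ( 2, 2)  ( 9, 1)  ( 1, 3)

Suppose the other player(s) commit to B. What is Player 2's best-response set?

u_2(P vs B) = 2
u_2(Q vs B) = 1
u_2(R vs B) = 3
max payoff 3 at {R}

BR_2 = {R}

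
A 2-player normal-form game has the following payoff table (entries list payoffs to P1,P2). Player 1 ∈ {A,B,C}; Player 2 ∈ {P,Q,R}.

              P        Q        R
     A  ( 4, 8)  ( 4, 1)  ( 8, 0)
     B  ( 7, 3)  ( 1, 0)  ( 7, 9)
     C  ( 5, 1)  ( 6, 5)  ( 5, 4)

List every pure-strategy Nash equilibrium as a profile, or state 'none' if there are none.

Nash profiles: (C,Q)

(A,P): not NE [P1→B gives 7>4]
(A,Q): not NE [P1→C gives 6>4; P2→P gives 8>1]
(A,R): not NE [P2→P gives 8>0]
(B,P): not NE [P2→R gives 9>3]
(B,Q): not NE [P1→C gives 6>1; P2→R gives 9>0]
(B,R): not NE [P1→A gives 8>7]
(C,P): not NE [P1→B gives 7>5; P2→Q gives 5>1]
(C,Q): NE
(C,R): not NE [P1→A gives 8>5; P2→Q gives 5>4]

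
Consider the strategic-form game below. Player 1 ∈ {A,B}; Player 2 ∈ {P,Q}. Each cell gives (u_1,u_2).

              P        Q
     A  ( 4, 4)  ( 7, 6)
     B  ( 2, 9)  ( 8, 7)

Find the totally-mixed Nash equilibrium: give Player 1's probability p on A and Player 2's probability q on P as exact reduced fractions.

P1 indiff ⇒ q·4+(1-q)·7 = q·2+(1-q)·8 ⇒ q(2) = (1-q)(1) ⇒ q = 1/3
P2 indiff ⇒ p·4+(1-p)·9 = p·6+(1-p)·7 ⇒ p(-2) = (1-p)(-2) ⇒ p = 1/2

P1 mixes 1/2 on A; P2 mixes 1/3 on P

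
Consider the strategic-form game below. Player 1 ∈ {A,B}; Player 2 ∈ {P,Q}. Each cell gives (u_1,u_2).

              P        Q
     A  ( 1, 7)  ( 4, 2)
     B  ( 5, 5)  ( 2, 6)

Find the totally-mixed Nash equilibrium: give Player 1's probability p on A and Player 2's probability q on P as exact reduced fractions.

P1 indiff ⇒ q·1+(1-q)·4 = q·5+(1-q)·2 ⇒ q(-4) = (1-q)(-2) ⇒ q = 1/3
P2 indiff ⇒ p·7+(1-p)·5 = p·2+(1-p)·6 ⇒ p(5) = (1-p)(1) ⇒ p = 1/6

(p,q) = (1/6, 1/3)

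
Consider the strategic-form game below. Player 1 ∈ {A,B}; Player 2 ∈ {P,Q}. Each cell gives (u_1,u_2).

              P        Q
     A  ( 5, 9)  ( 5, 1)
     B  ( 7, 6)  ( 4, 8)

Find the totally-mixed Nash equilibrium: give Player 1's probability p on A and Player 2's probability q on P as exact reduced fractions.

P1 indiff ⇒ q·5+(1-q)·5 = q·7+(1-q)·4 ⇒ q(-2) = (1-q)(-1) ⇒ q = 1/3
P2 indiff ⇒ p·9+(1-p)·6 = p·1+(1-p)·8 ⇒ p(8) = (1-p)(2) ⇒ p = 1/5

(p,q) = (1/5, 1/3)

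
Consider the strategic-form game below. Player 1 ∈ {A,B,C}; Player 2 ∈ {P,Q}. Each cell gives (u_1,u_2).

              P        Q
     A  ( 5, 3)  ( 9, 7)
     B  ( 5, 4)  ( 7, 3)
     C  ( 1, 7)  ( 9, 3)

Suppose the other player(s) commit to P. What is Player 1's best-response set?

u_1(A vs P) = 5
u_1(B vs P) = 5
u_1(C vs P) = 1
max payoff 5 at {A,B}

P1 best: {A,B}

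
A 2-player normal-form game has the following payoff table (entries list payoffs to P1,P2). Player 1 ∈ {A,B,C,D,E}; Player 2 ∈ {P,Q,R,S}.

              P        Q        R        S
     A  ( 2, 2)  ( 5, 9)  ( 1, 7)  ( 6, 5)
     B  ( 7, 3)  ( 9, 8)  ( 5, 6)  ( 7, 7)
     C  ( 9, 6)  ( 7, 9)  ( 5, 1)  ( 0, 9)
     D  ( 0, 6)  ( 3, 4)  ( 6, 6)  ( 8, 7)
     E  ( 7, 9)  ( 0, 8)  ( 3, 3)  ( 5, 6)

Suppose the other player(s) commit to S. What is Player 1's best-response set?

u_1(A vs S) = 6
u_1(B vs S) = 7
u_1(C vs S) = 0
u_1(D vs S) = 8
u_1(E vs S) = 5
max payoff 8 at {D}

argmax u_1 = {D}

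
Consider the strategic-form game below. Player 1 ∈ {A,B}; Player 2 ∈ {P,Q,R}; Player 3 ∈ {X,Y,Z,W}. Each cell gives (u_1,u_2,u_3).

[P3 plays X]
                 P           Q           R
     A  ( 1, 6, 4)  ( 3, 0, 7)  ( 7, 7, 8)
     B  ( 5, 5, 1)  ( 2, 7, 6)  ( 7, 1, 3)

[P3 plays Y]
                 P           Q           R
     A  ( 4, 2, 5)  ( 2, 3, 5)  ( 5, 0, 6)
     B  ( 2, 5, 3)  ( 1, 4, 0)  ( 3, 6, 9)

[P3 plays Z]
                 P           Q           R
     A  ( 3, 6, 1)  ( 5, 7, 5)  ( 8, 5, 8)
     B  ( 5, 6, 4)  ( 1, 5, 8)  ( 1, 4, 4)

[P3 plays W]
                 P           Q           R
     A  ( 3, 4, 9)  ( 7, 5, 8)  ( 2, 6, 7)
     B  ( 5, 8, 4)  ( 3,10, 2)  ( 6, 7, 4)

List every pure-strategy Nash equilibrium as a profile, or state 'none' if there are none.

(A,P,X): not NE [P1→B gives 5>1; P2→R gives 7>6; P3→W gives 9>4]
(A,P,Y): not NE [P2→Q gives 3>2; P3→W gives 9>5]
(A,P,Z): not NE [P1→B gives 5>3; P2→Q gives 7>6; P3→W gives 9>1]
(A,P,W): not NE [P1→B gives 5>3; P2→R gives 6>4]
(A,Q,X): not NE [P2→R gives 7>0; P3→W gives 8>7]
(A,Q,Y): not NE [P3→W gives 8>5]
(A,Q,Z): not NE [P3→W gives 8>5]
(A,Q,W): not NE [P2→R gives 6>5]
(A,R,X): NE
(A,R,Y): not NE [P2→Q gives 3>0; P3→Z gives 8>6]
(A,R,Z): not NE [P2→Q gives 7>5]
(A,R,W): not NE [P1→B gives 6>2; P3→Z gives 8>7]
(B,P,X): not NE [P2→Q gives 7>5; P3→W gives 4>1]
(B,P,Y): not NE [P1→A gives 4>2; P2→R gives 6>5; P3→W gives 4>3]
(B,P,Z): NE
(B,P,W): not NE [P2→Q gives 10>8]
(B,Q,X): not NE [P1→A gives 3>2; P3→Z gives 8>6]
(B,Q,Y): not NE [P1→A gives 2>1; P2→R gives 6>4; P3→Z gives 8>0]
(B,Q,Z): not NE [P1→A gives 5>1; P2→P gives 6>5]
(B,Q,W): not NE [P1→A gives 7>3; P3→Z gives 8>2]
(B,R,X): not NE [P2→Q gives 7>1; P3→Y gives 9>3]
(B,R,Y): not NE [P1→A gives 5>3]
(B,R,Z): not NE [P1→A gives 8>1; P2→P gives 6>4; P3→Y gives 9>4]
(B,R,W): not NE [P2→Q gives 10>7; P3→Y gives 9>4]

Nash profiles: (A,R,X), (B,P,Z)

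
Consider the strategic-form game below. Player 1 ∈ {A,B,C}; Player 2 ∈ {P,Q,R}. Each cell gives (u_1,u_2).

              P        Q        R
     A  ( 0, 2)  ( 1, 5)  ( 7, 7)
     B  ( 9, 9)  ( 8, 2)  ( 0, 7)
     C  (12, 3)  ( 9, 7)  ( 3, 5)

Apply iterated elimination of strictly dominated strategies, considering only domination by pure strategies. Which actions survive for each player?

P1 drop B (C beats it: P:12>9 Q:9>8 R:3>0)
P2 drop P (Q beats it: A:5>2 C:7>3)
P1→{A,C} P2→{Q,R}

Survivors P1:{A,C} P2:{Q,R}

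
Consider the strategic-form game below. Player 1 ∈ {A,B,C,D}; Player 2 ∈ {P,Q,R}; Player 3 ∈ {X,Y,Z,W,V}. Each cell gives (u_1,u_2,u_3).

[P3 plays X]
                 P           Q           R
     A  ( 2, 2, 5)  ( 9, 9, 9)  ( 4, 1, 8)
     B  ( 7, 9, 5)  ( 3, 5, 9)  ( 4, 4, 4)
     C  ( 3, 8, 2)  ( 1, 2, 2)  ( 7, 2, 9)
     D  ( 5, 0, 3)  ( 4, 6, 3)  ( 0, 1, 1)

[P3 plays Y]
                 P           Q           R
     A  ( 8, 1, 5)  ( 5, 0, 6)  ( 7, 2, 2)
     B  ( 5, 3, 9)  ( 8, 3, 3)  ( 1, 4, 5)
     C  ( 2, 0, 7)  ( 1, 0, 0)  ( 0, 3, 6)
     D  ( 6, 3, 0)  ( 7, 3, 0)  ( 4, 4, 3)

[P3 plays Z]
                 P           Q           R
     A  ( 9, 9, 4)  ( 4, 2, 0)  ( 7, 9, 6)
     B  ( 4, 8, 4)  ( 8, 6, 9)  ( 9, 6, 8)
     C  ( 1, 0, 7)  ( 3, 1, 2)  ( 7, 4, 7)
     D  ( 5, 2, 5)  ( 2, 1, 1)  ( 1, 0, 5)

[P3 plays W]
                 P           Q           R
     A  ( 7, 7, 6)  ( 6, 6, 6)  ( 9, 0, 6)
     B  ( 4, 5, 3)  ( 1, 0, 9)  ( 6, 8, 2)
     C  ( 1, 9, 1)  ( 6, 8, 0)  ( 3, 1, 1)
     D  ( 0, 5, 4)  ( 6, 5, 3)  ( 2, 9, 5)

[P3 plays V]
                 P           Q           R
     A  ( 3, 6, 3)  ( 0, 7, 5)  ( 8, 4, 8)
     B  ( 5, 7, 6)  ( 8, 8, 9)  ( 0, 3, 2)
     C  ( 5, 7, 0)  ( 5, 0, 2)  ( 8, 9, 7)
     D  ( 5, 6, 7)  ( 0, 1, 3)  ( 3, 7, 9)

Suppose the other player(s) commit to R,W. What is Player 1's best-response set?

BR_1 = {A}

u_1(A vs R,W) = 9
u_1(B vs R,W) = 6
u_1(C vs R,W) = 3
u_1(D vs R,W) = 2
max payoff 9 at {A}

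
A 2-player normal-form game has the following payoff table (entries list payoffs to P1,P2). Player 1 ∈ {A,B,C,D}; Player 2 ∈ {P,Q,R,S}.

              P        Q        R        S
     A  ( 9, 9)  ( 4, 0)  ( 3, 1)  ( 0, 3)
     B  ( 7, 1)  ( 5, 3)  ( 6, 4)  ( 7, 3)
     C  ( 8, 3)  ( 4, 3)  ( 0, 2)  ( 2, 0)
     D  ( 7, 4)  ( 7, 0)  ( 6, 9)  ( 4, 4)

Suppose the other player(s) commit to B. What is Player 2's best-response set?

u_2(P vs B) = 1
u_2(Q vs B) = 3
u_2(R vs B) = 4
u_2(S vs B) = 3
max payoff 4 at {R}

BR_2 = {R}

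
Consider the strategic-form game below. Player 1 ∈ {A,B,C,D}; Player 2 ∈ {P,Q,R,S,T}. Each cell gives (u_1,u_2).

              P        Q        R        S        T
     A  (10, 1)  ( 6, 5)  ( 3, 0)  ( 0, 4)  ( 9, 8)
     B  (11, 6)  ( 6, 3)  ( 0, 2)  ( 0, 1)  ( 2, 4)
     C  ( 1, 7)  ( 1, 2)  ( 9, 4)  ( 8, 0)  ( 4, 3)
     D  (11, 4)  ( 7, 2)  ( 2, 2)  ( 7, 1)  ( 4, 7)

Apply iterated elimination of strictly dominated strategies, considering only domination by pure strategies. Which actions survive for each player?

P2 drop Q (T beats it: A:8>5 B:4>3 C:3>2 D:7>2)
P2 drop R (P beats it: A:1>0 B:6>2 C:7>4 D:4>2)
P2 drop S (T beats it: A:8>4 B:4>1 C:3>0 D:7>1)
P1 drop C (A beats it: P:10>1 T:9>4)
P1→{A,B,D} P2→{P,T}

Survivors P1:{A,B,D} P2:{P,T}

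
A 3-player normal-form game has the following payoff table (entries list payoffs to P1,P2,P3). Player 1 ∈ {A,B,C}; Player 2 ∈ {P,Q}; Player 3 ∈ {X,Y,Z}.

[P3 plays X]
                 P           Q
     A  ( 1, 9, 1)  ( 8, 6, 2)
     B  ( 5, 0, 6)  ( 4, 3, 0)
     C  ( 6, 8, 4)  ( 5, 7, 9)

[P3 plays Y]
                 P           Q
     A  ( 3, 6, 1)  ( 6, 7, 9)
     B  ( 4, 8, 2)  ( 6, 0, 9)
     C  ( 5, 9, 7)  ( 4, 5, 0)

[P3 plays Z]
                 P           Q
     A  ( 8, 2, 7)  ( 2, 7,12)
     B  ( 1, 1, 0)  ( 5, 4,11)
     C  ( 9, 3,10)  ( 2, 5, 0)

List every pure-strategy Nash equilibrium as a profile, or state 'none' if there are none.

(A,P,X): not NE [P1→C gives 6>1; P3→Z gives 7>1]
(A,P,Y): not NE [P1→C gives 5>3; P2→Q gives 7>6; P3→Z gives 7>1]
(A,P,Z): not NE [P1→C gives 9>8; P2→Q gives 7>2]
(A,Q,X): not NE [P2→P gives 9>6; P3→Z gives 12>2]
(A,Q,Y): not NE [P3→Z gives 12>9]
(A,Q,Z): not NE [P1→B gives 5>2]
(B,P,X): not NE [P1→C gives 6>5; P2→Q gives 3>0]
(B,P,Y): not NE [P1→C gives 5>4; P3→X gives 6>2]
(B,P,Z): not NE [P1→C gives 9>1; P2→Q gives 4>1; P3→X gives 6>0]
(B,Q,X): not NE [P1→A gives 8>4; P3→Z gives 11>0]
(B,Q,Y): not NE [P2→P gives 8>0; P3→Z gives 11>9]
(B,Q,Z): NE
(C,P,X): not NE [P3→Z gives 10>4]
(C,P,Y): not NE [P3→Z gives 10>7]
(C,P,Z): not NE [P2→Q gives 5>3]
(C,Q,X): not NE [P1→A gives 8>5; P2→P gives 8>7]
(C,Q,Y): not NE [P1→B gives 6>4; P2→P gives 9>5; P3→X gives 9>0]
(C,Q,Z): not NE [P1→B gives 5>2; P3→X gives 9>0]

NE set: (B,Q,Z)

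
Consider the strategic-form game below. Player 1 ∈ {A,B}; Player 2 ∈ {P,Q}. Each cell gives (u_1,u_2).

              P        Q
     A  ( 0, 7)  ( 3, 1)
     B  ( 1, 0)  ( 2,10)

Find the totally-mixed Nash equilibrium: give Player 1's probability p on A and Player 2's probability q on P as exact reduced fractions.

p=5/8, q=1/2

P1 indiff ⇒ q·0+(1-q)·3 = q·1+(1-q)·2 ⇒ q(-1) = (1-q)(-1) ⇒ q = 1/2
P2 indiff ⇒ p·7+(1-p)·0 = p·1+(1-p)·10 ⇒ p(6) = (1-p)(10) ⇒ p = 5/8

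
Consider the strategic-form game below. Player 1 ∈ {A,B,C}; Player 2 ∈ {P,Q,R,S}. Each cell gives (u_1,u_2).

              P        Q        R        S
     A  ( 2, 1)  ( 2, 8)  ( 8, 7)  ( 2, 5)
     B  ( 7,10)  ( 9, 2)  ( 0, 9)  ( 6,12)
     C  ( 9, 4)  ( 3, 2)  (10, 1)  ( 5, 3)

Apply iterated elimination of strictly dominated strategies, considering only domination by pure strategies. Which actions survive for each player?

P1 drop A (C beats it: P:9>2 Q:3>2 R:10>8 S:5>2)
P2 drop Q (P beats it: B:10>2 C:4>2)
P2 drop R (P beats it: B:10>9 C:4>1)
P1→{B,C} P2→{P,S}

Survivors P1:{B,C} P2:{P,S}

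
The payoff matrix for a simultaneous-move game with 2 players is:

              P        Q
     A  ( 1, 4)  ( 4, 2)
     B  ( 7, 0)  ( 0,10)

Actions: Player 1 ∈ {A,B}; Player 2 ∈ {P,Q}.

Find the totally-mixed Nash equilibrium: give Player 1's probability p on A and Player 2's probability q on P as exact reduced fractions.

P1 indiff ⇒ q·1+(1-q)·4 = q·7+(1-q)·0 ⇒ q(-6) = (1-q)(-4) ⇒ q = 2/5
P2 indiff ⇒ p·4+(1-p)·0 = p·2+(1-p)·10 ⇒ p(2) = (1-p)(10) ⇒ p = 5/6

p=5/6, q=2/5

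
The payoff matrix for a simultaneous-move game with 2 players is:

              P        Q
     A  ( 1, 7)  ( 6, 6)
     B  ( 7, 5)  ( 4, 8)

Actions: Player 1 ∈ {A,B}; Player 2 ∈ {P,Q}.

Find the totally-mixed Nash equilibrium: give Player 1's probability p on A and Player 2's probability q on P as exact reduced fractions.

P1 indiff ⇒ q·1+(1-q)·6 = q·7+(1-q)·4 ⇒ q(-6) = (1-q)(-2) ⇒ q = 1/4
P2 indiff ⇒ p·7+(1-p)·5 = p·6+(1-p)·8 ⇒ p(1) = (1-p)(3) ⇒ p = 3/4

P1 mixes 3/4 on A; P2 mixes 1/4 on P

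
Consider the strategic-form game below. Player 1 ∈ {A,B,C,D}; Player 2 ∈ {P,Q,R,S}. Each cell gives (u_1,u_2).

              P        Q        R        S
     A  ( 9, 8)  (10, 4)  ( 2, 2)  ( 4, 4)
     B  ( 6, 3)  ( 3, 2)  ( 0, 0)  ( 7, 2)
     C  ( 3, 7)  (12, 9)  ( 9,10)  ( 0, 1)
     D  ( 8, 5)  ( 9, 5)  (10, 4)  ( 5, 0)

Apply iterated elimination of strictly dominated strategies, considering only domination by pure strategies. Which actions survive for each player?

Survivors P1:{A,C,D} P2:{P,Q,R}

P2 drop S (P beats it: A:8>4 B:3>2 C:7>1 D:5>0)
P1 drop B (A beats it: P:9>6 Q:10>3 R:2>0)
P1→{A,C,D} P2→{P,Q,R}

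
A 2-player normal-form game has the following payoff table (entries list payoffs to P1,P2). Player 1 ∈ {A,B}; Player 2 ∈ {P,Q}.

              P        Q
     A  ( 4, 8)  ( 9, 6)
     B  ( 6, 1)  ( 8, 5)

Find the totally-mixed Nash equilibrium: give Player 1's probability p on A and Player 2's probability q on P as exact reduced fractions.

(p,q) = (2/3, 1/3)

P1 indiff ⇒ q·4+(1-q)·9 = q·6+(1-q)·8 ⇒ q(-2) = (1-q)(-1) ⇒ q = 1/3
P2 indiff ⇒ p·8+(1-p)·1 = p·6+(1-p)·5 ⇒ p(2) = (1-p)(4) ⇒ p = 2/3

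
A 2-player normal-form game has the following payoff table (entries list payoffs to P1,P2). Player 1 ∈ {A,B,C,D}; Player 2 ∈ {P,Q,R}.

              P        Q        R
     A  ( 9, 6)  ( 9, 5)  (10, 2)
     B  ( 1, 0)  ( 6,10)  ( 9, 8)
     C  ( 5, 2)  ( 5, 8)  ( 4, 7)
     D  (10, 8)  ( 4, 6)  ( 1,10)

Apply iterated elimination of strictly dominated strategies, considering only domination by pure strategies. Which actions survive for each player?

P1 drop B (A beats it: P:9>1 Q:9>6 R:10>9)
P1 drop C (A beats it: P:9>5 Q:9>5 R:10>4)
P2 drop Q (P beats it: A:6>5 D:8>6)
P1→{A,D} P2→{P,R}

Remaining: P1:{A,D} P2:{P,R}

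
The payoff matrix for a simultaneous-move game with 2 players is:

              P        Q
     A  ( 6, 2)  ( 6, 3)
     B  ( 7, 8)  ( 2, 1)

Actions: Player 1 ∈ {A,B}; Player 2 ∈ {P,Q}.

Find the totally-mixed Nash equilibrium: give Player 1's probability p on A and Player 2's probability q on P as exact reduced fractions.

p=7/8, q=4/5

P1 indiff ⇒ q·6+(1-q)·6 = q·7+(1-q)·2 ⇒ q(-1) = (1-q)(-4) ⇒ q = 4/5
P2 indiff ⇒ p·2+(1-p)·8 = p·3+(1-p)·1 ⇒ p(-1) = (1-p)(-7) ⇒ p = 7/8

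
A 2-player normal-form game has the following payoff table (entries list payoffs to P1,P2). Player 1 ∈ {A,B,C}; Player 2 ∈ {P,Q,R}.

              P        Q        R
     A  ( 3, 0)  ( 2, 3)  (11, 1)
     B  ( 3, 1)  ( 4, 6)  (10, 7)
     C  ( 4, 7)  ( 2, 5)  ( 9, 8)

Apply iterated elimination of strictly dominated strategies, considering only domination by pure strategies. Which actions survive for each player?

Survivors P1:{A,B} P2:{Q,R}

P2 drop P (R beats it: A:1>0 B:7>1 C:8>7)
P1 drop C (B beats it: Q:4>2 R:10>9)
P1→{A,B} P2→{Q,R}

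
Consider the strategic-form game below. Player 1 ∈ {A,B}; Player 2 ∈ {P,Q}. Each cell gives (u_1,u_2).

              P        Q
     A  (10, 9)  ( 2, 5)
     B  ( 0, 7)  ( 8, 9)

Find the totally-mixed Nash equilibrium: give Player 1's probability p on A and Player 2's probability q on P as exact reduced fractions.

P1 indiff ⇒ q·10+(1-q)·2 = q·0+(1-q)·8 ⇒ q(10) = (1-q)(6) ⇒ q = 3/8
P2 indiff ⇒ p·9+(1-p)·7 = p·5+(1-p)·9 ⇒ p(4) = (1-p)(2) ⇒ p = 1/3

p=1/3, q=3/8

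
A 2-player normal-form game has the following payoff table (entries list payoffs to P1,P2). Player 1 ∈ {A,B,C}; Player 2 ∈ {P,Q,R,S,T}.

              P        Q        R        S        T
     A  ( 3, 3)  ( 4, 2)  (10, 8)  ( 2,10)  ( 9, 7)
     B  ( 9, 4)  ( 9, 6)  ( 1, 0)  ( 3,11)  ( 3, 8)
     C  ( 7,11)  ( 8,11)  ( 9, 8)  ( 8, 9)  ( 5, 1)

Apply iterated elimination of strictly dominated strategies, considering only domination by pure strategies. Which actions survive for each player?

P2 drop R (S beats it: A:10>8 B:11>0 C:9>8)
P2 drop T (S beats it: A:10>7 B:11>8 C:9>1)
P1 drop A (B beats it: P:9>3 Q:9>4 S:3>2)
P1→{B,C} P2→{P,Q,S}

IESDS → P1:{B,C} P2:{P,Q,S}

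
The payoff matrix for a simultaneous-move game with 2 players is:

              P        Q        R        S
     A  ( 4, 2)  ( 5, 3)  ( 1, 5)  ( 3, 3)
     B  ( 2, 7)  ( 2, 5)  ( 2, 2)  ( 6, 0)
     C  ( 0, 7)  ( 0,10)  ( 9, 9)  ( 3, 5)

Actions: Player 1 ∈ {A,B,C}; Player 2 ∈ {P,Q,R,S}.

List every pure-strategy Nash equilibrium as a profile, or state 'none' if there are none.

(A,P): not NE [P2→R gives 5>2]
(A,Q): not NE [P2→R gives 5>3]
(A,R): not NE [P1→C gives 9>1]
(A,S): not NE [P1→B gives 6>3; P2→R gives 5>3]
(B,P): not NE [P1→A gives 4>2]
(B,Q): not NE [P1→A gives 5>2; P2→P gives 7>5]
(B,R): not NE [P1→C gives 9>2; P2→P gives 7>2]
(B,S): not NE [P2→P gives 7>0]
(C,P): not NE [P1→A gives 4>0; P2→Q gives 10>7]
(C,Q): not NE [P1→A gives 5>0]
(C,R): not NE [P2→Q gives 10>9]
(C,S): not NE [P1→B gives 6>3; P2→Q gives 10>5]

Equilibria: none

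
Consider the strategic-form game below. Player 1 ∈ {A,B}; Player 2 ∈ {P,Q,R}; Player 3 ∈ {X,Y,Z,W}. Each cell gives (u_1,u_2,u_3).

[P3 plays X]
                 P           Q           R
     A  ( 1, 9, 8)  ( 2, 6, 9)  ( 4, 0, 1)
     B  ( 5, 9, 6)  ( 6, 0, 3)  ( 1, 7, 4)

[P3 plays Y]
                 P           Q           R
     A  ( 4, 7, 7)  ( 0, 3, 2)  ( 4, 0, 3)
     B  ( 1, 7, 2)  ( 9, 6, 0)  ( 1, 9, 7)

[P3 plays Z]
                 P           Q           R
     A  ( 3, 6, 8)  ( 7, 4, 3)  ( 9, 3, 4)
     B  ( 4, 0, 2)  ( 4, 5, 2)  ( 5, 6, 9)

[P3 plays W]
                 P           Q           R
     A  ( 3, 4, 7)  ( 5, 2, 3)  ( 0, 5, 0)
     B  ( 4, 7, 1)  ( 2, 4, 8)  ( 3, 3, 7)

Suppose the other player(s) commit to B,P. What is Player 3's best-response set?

P3 best: {X}

u_3(X vs B,P) = 6
u_3(Y vs B,P) = 2
u_3(Z vs B,P) = 2
u_3(W vs B,P) = 1
max payoff 6 at {X}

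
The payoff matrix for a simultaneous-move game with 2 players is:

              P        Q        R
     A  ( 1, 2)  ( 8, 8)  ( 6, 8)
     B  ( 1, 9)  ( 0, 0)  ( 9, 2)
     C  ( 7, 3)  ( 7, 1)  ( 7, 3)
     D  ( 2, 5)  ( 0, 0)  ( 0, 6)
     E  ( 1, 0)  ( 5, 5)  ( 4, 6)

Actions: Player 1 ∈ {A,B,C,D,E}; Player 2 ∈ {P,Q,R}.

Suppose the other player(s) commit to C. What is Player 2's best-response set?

BR_2 = {P,R}

u_2(P vs C) = 3
u_2(Q vs C) = 1
u_2(R vs C) = 3
max payoff 3 at {P,R}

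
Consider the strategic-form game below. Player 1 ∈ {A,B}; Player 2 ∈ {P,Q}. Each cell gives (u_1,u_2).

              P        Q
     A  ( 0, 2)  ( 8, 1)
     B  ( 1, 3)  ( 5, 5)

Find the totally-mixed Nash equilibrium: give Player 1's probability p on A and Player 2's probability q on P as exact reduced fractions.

(p,q) = (2/3, 3/4)

P1 indiff ⇒ q·0+(1-q)·8 = q·1+(1-q)·5 ⇒ q(-1) = (1-q)(-3) ⇒ q = 3/4
P2 indiff ⇒ p·2+(1-p)·3 = p·1+(1-p)·5 ⇒ p(1) = (1-p)(2) ⇒ p = 2/3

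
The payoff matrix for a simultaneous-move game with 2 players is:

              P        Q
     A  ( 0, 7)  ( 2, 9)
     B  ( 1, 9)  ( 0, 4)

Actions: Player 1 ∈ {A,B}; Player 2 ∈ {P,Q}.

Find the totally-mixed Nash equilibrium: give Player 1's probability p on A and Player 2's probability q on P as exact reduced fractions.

p=5/7, q=2/3

P1 indiff ⇒ q·0+(1-q)·2 = q·1+(1-q)·0 ⇒ q(-1) = (1-q)(-2) ⇒ q = 2/3
P2 indiff ⇒ p·7+(1-p)·9 = p·9+(1-p)·4 ⇒ p(-2) = (1-p)(-5) ⇒ p = 5/7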